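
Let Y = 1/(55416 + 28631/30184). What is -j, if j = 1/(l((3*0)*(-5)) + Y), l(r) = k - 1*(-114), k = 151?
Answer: -1672705175/443266901559 ≈ -0.0037736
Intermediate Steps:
l(r) = 265 (l(r) = 151 - 1*(-114) = 151 + 114 = 265)
Y = 30184/1672705175 (Y = 1/(55416 + 28631*(1/30184)) = 1/(55416 + 28631/30184) = 1/(1672705175/30184) = 30184/1672705175 ≈ 1.8045e-5)
j = 1672705175/443266901559 (j = 1/(265 + 30184/1672705175) = 1/(443266901559/1672705175) = 1672705175/443266901559 ≈ 0.0037736)
-j = -1*1672705175/443266901559 = -1672705175/443266901559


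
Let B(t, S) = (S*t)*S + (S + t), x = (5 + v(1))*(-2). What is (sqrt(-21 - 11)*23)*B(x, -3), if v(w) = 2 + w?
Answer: -14996*I*sqrt(2) ≈ -21208.0*I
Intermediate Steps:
x = -16 (x = (5 + (2 + 1))*(-2) = (5 + 3)*(-2) = 8*(-2) = -16)
B(t, S) = S + t + t*S**2 (B(t, S) = t*S**2 + (S + t) = S + t + t*S**2)
(sqrt(-21 - 11)*23)*B(x, -3) = (sqrt(-21 - 11)*23)*(-3 - 16 - 16*(-3)**2) = (sqrt(-32)*23)*(-3 - 16 - 16*9) = ((4*I*sqrt(2))*23)*(-3 - 16 - 144) = (92*I*sqrt(2))*(-163) = -14996*I*sqrt(2)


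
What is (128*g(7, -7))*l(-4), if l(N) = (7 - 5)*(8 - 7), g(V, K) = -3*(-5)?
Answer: 3840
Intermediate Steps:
g(V, K) = 15
l(N) = 2 (l(N) = 2*1 = 2)
(128*g(7, -7))*l(-4) = (128*15)*2 = 1920*2 = 3840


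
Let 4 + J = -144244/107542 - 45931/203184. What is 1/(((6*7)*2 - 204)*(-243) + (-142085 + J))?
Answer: -642670992/72577199737465 ≈ -8.8550e-6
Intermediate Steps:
J = -3577965865/642670992 (J = -4 + (-144244/107542 - 45931/203184) = -4 + (-144244*1/107542 - 45931*1/203184) = -4 + (-72122/53771 - 45931/203184) = -4 - 1007281897/642670992 = -3577965865/642670992 ≈ -5.5673)
1/(((6*7)*2 - 204)*(-243) + (-142085 + J)) = 1/(((6*7)*2 - 204)*(-243) + (-142085 - 3577965865/642670992)) = 1/((42*2 - 204)*(-243) - 91317485864185/642670992) = 1/((84 - 204)*(-243) - 91317485864185/642670992) = 1/(-120*(-243) - 91317485864185/642670992) = 1/(29160 - 91317485864185/642670992) = 1/(-72577199737465/642670992) = -642670992/72577199737465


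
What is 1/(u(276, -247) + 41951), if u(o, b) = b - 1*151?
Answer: 1/41553 ≈ 2.4066e-5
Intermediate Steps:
u(o, b) = -151 + b (u(o, b) = b - 151 = -151 + b)
1/(u(276, -247) + 41951) = 1/((-151 - 247) + 41951) = 1/(-398 + 41951) = 1/41553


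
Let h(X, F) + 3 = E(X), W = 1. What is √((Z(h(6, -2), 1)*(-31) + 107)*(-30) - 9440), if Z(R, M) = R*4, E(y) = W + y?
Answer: √2230 ≈ 47.223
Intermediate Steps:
E(y) = 1 + y
h(X, F) = -2 + X (h(X, F) = -3 + (1 + X) = -2 + X)
Z(R, M) = 4*R
√((Z(h(6, -2), 1)*(-31) + 107)*(-30) - 9440) = √(((4*(-2 + 6))*(-31) + 107)*(-30) - 9440) = √(((4*4)*(-31) + 107)*(-30) - 9440) = √((16*(-31) + 107)*(-30) - 9440) = √((-496 + 107)*(-30) - 9440) = √(-389*(-30) - 9440) = √(11670 - 9440) = √2230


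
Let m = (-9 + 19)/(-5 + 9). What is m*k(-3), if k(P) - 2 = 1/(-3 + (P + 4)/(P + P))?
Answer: 80/19 ≈ 4.2105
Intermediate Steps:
k(P) = 2 + 1/(-3 + (4 + P)/(2*P)) (k(P) = 2 + 1/(-3 + (P + 4)/(P + P)) = 2 + 1/(-3 + (4 + P)/((2*P))) = 2 + 1/(-3 + (4 + P)*(1/(2*P))) = 2 + 1/(-3 + (4 + P)/(2*P)))
m = 5/2 (m = 10/4 = 10*(¼) = 5/2 ≈ 2.5000)
m*k(-3) = 5*(8*(-1 - 3)/(-4 + 5*(-3)))/2 = 5*(8*(-4)/(-4 - 15))/2 = 5*(8*(-4)/(-19))/2 = 5*(8*(-1/19)*(-4))/2 = (5/2)*(32/19) = 80/19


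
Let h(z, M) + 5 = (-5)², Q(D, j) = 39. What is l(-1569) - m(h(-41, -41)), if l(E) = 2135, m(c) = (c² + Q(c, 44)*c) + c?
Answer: 935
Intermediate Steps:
h(z, M) = 20 (h(z, M) = -5 + (-5)² = -5 + 25 = 20)
m(c) = c² + 40*c (m(c) = (c² + 39*c) + c = c² + 40*c)
l(-1569) - m(h(-41, -41)) = 2135 - 20*(40 + 20) = 2135 - 20*60 = 2135 - 1*1200 = 2135 - 1200 = 935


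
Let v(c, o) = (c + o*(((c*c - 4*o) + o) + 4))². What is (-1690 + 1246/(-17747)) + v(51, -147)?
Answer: 3557299861085511/17747 ≈ 2.0045e+11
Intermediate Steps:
v(c, o) = (c + o*(4 + c² - 3*o))² (v(c, o) = (c + o*(((c² - 4*o) + o) + 4))² = (c + o*((c² - 3*o) + 4))² = (c + o*(4 + c² - 3*o))²)
(-1690 + 1246/(-17747)) + v(51, -147) = (-1690 + 1246/(-17747)) + (51 - 3*(-147)² + 4*(-147) - 147*51²)² = (-1690 + 1246*(-1/17747)) + (51 - 3*21609 - 588 - 147*2601)² = (-1690 - 1246/17747) + (51 - 64827 - 588 - 382347)² = -29993676/17747 + (-447711)² = -29993676/17747 + 200445139521 = 3557299861085511/17747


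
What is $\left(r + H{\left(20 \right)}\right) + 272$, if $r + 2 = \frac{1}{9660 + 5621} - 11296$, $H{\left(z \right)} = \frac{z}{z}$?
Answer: $- \frac{168473024}{15281} \approx -11025.0$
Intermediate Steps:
$H{\left(z \right)} = 1$
$r = - \frac{172644737}{15281}$ ($r = -2 + \left(\frac{1}{9660 + 5621} - 11296\right) = -2 - \left(11296 - \frac{1}{15281}\right) = -2 + \left(\frac{1}{15281} - 11296\right) = -2 - \frac{172614175}{15281} = - \frac{172644737}{15281} \approx -11298.0$)
$\left(r + H{\left(20 \right)}\right) + 272 = \left(- \frac{172644737}{15281} + 1\right) + 272 = - \frac{172629456}{15281} + 272 = - \frac{168473024}{15281}$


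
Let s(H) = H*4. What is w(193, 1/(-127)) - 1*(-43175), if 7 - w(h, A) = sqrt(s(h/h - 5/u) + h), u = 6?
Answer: 43182 - sqrt(1743)/3 ≈ 43168.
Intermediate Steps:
s(H) = 4*H
w(h, A) = 7 - sqrt(2/3 + h) (w(h, A) = 7 - sqrt(4*(h/h - 5/6) + h) = 7 - sqrt(4*(1 - 5*1/6) + h) = 7 - sqrt(4*(1 - 5/6) + h) = 7 - sqrt(4*(1/6) + h) = 7 - sqrt(2/3 + h))
w(193, 1/(-127)) - 1*(-43175) = (7 - sqrt(6 + 9*193)/3) - 1*(-43175) = (7 - sqrt(6 + 1737)/3) + 43175 = (7 - sqrt(1743)/3) + 43175 = 43182 - sqrt(1743)/3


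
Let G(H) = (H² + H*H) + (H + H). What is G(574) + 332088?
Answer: 992188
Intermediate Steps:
G(H) = 2*H + 2*H² (G(H) = (H² + H²) + 2*H = 2*H² + 2*H = 2*H + 2*H²)
G(574) + 332088 = 2*574*(1 + 574) + 332088 = 2*574*575 + 332088 = 660100 + 332088 = 992188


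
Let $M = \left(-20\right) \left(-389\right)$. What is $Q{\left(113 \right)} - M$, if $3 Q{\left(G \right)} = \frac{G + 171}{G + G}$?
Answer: $- \frac{2637278}{339} \approx -7779.6$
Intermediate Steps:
$Q{\left(G \right)} = \frac{171 + G}{6 G}$ ($Q{\left(G \right)} = \frac{\left(G + 171\right) \frac{1}{G + G}}{3} = \frac{\left(171 + G\right) \frac{1}{2 G}}{3} = \frac{\frac{1}{2} \frac{1}{G} \left(171 + G\right)}{3} = \frac{171 + G}{6 G}$)
$M = 7780$
$Q{\left(113 \right)} - M = \frac{171 + 113}{6 \cdot 113} - 7780 = \frac{1}{6} \cdot \frac{1}{113} \cdot 284 - 7780 = \frac{142}{339} - 7780 = - \frac{2637278}{339}$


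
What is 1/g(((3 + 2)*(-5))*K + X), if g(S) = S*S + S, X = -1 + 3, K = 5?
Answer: 1/15006 ≈ 6.6640e-5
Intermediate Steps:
X = 2
g(S) = S + S² (g(S) = S² + S = S + S²)
1/g(((3 + 2)*(-5))*K + X) = 1/((((3 + 2)*(-5))*5 + 2)*(1 + (((3 + 2)*(-5))*5 + 2))) = 1/(((5*(-5))*5 + 2)*(1 + ((5*(-5))*5 + 2))) = 1/((-25*5 + 2)*(1 + (-25*5 + 2))) = 1/((-125 + 2)*(1 + (-125 + 2))) = 1/(-123*(1 - 123)) = 1/(-123*(-122)) = 1/15006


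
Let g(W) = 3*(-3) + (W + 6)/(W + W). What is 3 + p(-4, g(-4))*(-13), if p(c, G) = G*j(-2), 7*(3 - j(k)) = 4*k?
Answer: 14033/28 ≈ 501.18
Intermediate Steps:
g(W) = -9 + (6 + W)/(2*W) (g(W) = -9 + (6 + W)/((2*W)) = -9 + (6 + W)*(1/(2*W)) = -9 + (6 + W)/(2*W))
j(k) = 3 - 4*k/7
p(c, G) = 29*G/7 (p(c, G) = G*(3 - 4/7*(-2)) = G*(3 + 8/7) = G*(29/7) = 29*G/7)
3 + p(-4, g(-4))*(-13) = 3 + (29*(-17/2 + 3/(-4))/7)*(-13) = 3 + (29*(-17/2 + 3*(-1/4))/7)*(-13) = 3 + (29*(-17/2 - 3/4)/7)*(-13) = 3 + ((29/7)*(-37/4))*(-13) = 3 - 1073/28*(-13) = 3 + 13949/28 = 14033/28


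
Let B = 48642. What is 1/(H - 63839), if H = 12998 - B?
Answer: -1/99483 ≈ -1.0052e-5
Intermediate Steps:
H = -35644 (H = 12998 - 1*48642 = 12998 - 48642 = -35644)
1/(H - 63839) = 1/(-35644 - 63839) = 1/(-99483) = -1/99483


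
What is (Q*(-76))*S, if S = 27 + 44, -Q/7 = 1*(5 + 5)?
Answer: 377720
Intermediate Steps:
Q = -70 (Q = -7*(5 + 5) = -7*10 = -70)
S = 71
(Q*(-76))*S = -70*(-76)*71 = 5320*71 = 377720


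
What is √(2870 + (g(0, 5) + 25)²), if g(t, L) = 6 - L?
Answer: 3*√394 ≈ 59.548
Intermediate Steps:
√(2870 + (g(0, 5) + 25)²) = √(2870 + ((6 - 1*5) + 25)²) = √(2870 + ((6 - 5) + 25)²) = √(2870 + (1 + 25)²) = √(2870 + 26²) = √(2870 + 676) = √3546 = 3*√394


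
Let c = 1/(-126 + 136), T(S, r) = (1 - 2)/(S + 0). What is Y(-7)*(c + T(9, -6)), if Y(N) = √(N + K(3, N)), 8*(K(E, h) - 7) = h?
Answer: -I*√14/360 ≈ -0.010394*I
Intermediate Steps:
K(E, h) = 7 + h/8
T(S, r) = -1/S
Y(N) = √(7 + 9*N/8) (Y(N) = √(N + (7 + N/8)) = √(7 + 9*N/8))
c = ⅒ (c = 1/10 = ⅒ ≈ 0.10000)
Y(-7)*(c + T(9, -6)) = (√(112 + 18*(-7))/4)*(⅒ - 1/9) = (√(112 - 126)/4)*(⅒ - 1*⅑) = (√(-14)/4)*(⅒ - ⅑) = ((I*√14)/4)*(-1/90) = (I*√14/4)*(-1/90) = -I*√14/360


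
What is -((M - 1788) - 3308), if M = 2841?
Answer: 2255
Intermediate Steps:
-((M - 1788) - 3308) = -((2841 - 1788) - 3308) = -(1053 - 3308) = -1*(-2255) = 2255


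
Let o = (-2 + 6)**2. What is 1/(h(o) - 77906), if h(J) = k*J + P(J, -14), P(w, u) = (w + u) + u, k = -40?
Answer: -1/78558 ≈ -1.2729e-5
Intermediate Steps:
P(w, u) = w + 2*u (P(w, u) = (u + w) + u = w + 2*u)
o = 16 (o = 4**2 = 16)
h(J) = -28 - 39*J (h(J) = -40*J + (J + 2*(-14)) = -40*J + (J - 28) = -40*J + (-28 + J) = -28 - 39*J)
1/(h(o) - 77906) = 1/((-28 - 39*16) - 77906) = 1/((-28 - 624) - 77906) = 1/(-652 - 77906) = 1/(-78558) = -1/78558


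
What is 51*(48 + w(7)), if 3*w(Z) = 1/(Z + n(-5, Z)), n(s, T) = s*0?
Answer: 17153/7 ≈ 2450.4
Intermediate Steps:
n(s, T) = 0
w(Z) = 1/(3*Z) (w(Z) = 1/(3*(Z + 0)) = 1/(3*Z))
51*(48 + w(7)) = 51*(48 + (⅓)/7) = 51*(48 + (⅓)*(⅐)) = 51*(48 + 1/21) = 51*(1009/21) = 17153/7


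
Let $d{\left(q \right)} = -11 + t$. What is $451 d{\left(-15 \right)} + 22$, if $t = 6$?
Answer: $-2233$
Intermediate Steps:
$d{\left(q \right)} = -5$ ($d{\left(q \right)} = -11 + 6 = -5$)
$451 d{\left(-15 \right)} + 22 = 451 \left(-5\right) + 22 = -2255 + 22 = -2233$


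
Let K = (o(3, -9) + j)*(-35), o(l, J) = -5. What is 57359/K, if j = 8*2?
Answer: -57359/385 ≈ -148.98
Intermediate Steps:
j = 16
K = -385 (K = (-5 + 16)*(-35) = 11*(-35) = -385)
57359/K = 57359/(-385) = 57359*(-1/385) = -57359/385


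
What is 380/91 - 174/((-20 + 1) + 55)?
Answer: -359/546 ≈ -0.65751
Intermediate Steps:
380/91 - 174/((-20 + 1) + 55) = 380*(1/91) - 174/(-19 + 55) = 380/91 - 174/36 = 380/91 - 174*1/36 = 380/91 - 29/6 = -359/546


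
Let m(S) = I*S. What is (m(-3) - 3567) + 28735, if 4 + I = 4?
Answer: 25168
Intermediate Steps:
I = 0 (I = -4 + 4 = 0)
m(S) = 0 (m(S) = 0*S = 0)
(m(-3) - 3567) + 28735 = (0 - 3567) + 28735 = -3567 + 28735 = 25168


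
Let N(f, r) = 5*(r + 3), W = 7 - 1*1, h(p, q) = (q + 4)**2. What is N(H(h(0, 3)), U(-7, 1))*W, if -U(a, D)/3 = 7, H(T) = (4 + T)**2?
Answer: -540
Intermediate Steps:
h(p, q) = (4 + q)**2
U(a, D) = -21 (U(a, D) = -3*7 = -21)
W = 6 (W = 7 - 1 = 6)
N(f, r) = 15 + 5*r (N(f, r) = 5*(3 + r) = 15 + 5*r)
N(H(h(0, 3)), U(-7, 1))*W = (15 + 5*(-21))*6 = (15 - 105)*6 = -90*6 = -540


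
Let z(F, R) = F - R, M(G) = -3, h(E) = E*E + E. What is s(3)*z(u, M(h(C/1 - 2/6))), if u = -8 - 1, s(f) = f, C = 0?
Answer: -18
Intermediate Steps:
h(E) = E + E**2 (h(E) = E**2 + E = E + E**2)
u = -9
s(3)*z(u, M(h(C/1 - 2/6))) = 3*(-9 - 1*(-3)) = 3*(-9 + 3) = 3*(-6) = -18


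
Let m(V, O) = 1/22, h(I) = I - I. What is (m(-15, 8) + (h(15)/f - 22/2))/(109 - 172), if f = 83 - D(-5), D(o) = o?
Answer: 241/1386 ≈ 0.17388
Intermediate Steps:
h(I) = 0
m(V, O) = 1/22
f = 88 (f = 83 - 1*(-5) = 83 + 5 = 88)
(m(-15, 8) + (h(15)/f - 22/2))/(109 - 172) = (1/22 + (0/88 - 22/2))/(109 - 172) = (1/22 + (0*(1/88) - 22*½))/(-63) = (1/22 + (0 - 11))*(-1/63) = (1/22 - 11)*(-1/63) = -241/22*(-1/63) = 241/1386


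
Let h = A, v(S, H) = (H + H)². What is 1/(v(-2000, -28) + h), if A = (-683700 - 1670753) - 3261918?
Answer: -1/5613235 ≈ -1.7815e-7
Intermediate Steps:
v(S, H) = 4*H² (v(S, H) = (2*H)² = 4*H²)
A = -5616371 (A = -2354453 - 3261918 = -5616371)
h = -5616371
1/(v(-2000, -28) + h) = 1/(4*(-28)² - 5616371) = 1/(4*784 - 5616371) = 1/(3136 - 5616371) = 1/(-5613235) = -1/5613235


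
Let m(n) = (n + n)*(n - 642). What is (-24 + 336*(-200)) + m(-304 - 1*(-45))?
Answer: 399494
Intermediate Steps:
m(n) = 2*n*(-642 + n) (m(n) = (2*n)*(-642 + n) = 2*n*(-642 + n))
(-24 + 336*(-200)) + m(-304 - 1*(-45)) = (-24 + 336*(-200)) + 2*(-304 - 1*(-45))*(-642 + (-304 - 1*(-45))) = (-24 - 67200) + 2*(-304 + 45)*(-642 + (-304 + 45)) = -67224 + 2*(-259)*(-642 - 259) = -67224 + 2*(-259)*(-901) = -67224 + 466718 = 399494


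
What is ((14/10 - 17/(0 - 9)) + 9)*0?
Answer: 0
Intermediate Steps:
((14/10 - 17/(0 - 9)) + 9)*0 = ((14*(⅒) - 17/(-9)) + 9)*0 = ((7/5 - 17*(-⅑)) + 9)*0 = ((7/5 + 17/9) + 9)*0 = (148/45 + 9)*0 = (553/45)*0 = 0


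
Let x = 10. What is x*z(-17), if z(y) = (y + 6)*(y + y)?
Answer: 3740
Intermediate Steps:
z(y) = 2*y*(6 + y) (z(y) = (6 + y)*(2*y) = 2*y*(6 + y))
x*z(-17) = 10*(2*(-17)*(6 - 17)) = 10*(2*(-17)*(-11)) = 10*374 = 3740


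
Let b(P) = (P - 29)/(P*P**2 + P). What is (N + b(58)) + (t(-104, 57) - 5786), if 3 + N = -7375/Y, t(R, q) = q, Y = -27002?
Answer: -260397302992/45430865 ≈ -5731.7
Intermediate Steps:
N = -73631/27002 (N = -3 - 7375/(-27002) = -3 - 7375*(-1/27002) = -3 + 7375/27002 = -73631/27002 ≈ -2.7269)
b(P) = (-29 + P)/(P + P**3) (b(P) = (-29 + P)/(P**3 + P) = (-29 + P)/(P + P**3))
(N + b(58)) + (t(-104, 57) - 5786) = (-73631/27002 + (-29 + 58)/(58 + 58**3)) + (57 - 5786) = (-73631/27002 + 29/(58 + 195112)) - 5729 = (-73631/27002 + 29/195170) - 5729 = (-73631/27002 + (1/195170)*29) - 5729 = (-73631/27002 + 1/6730) - 5729 = -123877407/45430865 - 5729 = -260397302992/45430865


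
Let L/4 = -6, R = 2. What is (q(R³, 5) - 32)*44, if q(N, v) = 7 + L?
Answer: -2156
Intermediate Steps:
L = -24 (L = 4*(-6) = -24)
q(N, v) = -17 (q(N, v) = 7 - 24 = -17)
(q(R³, 5) - 32)*44 = (-17 - 32)*44 = -49*44 = -2156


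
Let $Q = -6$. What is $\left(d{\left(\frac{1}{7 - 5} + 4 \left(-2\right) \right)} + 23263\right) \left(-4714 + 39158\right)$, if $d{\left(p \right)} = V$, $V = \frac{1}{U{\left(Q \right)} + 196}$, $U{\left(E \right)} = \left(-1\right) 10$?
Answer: $\frac{74518199018}{93} \approx 8.0127 \cdot 10^{8}$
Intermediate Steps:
$U{\left(E \right)} = -10$
$V = \frac{1}{186}$ ($V = \frac{1}{-10 + 196} = \frac{1}{186} \approx 0.0053763$)
$d{\left(p \right)} = \frac{1}{186}$
$\left(d{\left(\frac{1}{7 - 5} + 4 \left(-2\right) \right)} + 23263\right) \left(-4714 + 39158\right) = \left(\frac{1}{186} + 23263\right) \left(-4714 + 39158\right) = \frac{4326919}{186} \cdot 34444 = \frac{74518199018}{93}$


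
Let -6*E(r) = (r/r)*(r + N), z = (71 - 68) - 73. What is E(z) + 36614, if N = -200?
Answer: 36659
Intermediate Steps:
z = -70 (z = 3 - 73 = -70)
E(r) = 100/3 - r/6 (E(r) = -r/r*(r - 200)/6 = -(-200 + r)/6 = 100/3 - r/6)
E(z) + 36614 = (100/3 - ⅙*(-70)) + 36614 = (100/3 + 35/3) + 36614 = 45 + 36614 = 36659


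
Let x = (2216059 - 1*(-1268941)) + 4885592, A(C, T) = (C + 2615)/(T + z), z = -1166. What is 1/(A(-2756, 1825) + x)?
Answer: 659/5516219987 ≈ 1.1947e-7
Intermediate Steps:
A(C, T) = (2615 + C)/(-1166 + T) (A(C, T) = (C + 2615)/(T - 1166) = (2615 + C)/(-1166 + T))
x = 8370592 (x = (2216059 + 1268941) + 4885592 = 3485000 + 4885592 = 8370592)
1/(A(-2756, 1825) + x) = 1/((2615 - 2756)/(-1166 + 1825) + 8370592) = 1/(-141/659 + 8370592) = 1/(5516219987/659) = 659/5516219987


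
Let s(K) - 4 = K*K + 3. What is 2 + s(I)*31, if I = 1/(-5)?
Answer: 5506/25 ≈ 220.24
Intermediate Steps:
I = -1/5 ≈ -0.20000
s(K) = 7 + K**2 (s(K) = 4 + (K*K + 3) = 4 + (K**2 + 3) = 4 + (3 + K**2) = 7 + K**2)
2 + s(I)*31 = 2 + (7 + (-1/5)**2)*31 = 2 + (7 + 1/25)*31 = 2 + (176/25)*31 = 2 + 5456/25 = 5506/25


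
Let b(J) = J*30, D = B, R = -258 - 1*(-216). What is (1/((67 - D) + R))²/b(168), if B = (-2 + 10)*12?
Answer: 1/25406640 ≈ 3.9360e-8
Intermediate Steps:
R = -42 (R = -258 + 216 = -42)
B = 96 (B = 8*12 = 96)
D = 96
b(J) = 30*J
(1/((67 - D) + R))²/b(168) = (1/((67 - 1*96) - 42))²/((30*168)) = (1/((67 - 96) - 42))²/5040 = (1/(-29 - 42))²*(1/5040) = (1/(-71))²*(1/5040) = (-1/71)²*(1/5040) = (1/5041)*(1/5040) = 1/25406640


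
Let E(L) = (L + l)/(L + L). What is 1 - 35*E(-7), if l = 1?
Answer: -14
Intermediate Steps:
E(L) = (1 + L)/(2*L) (E(L) = (L + 1)/(L + L) = (1 + L)/((2*L)) = (1 + L)*(1/(2*L)) = (1 + L)/(2*L))
1 - 35*E(-7) = 1 - 35*(1 - 7)/(2*(-7)) = 1 - 35*(-1)*(-6)/(2*7) = 1 - 35*3/7 = 1 - 15 = -14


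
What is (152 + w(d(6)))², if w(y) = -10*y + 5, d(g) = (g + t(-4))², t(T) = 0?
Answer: 41209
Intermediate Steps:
d(g) = g² (d(g) = (g + 0)² = g²)
w(y) = 5 - 10*y
(152 + w(d(6)))² = (152 + (5 - 10*6²))² = (152 + (5 - 10*36))² = (152 + (5 - 360))² = (152 - 355)² = (-203)² = 41209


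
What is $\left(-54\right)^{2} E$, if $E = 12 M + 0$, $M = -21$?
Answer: $-734832$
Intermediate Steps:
$E = -252$ ($E = 12 \left(-21\right) + 0 = -252 + 0 = -252$)
$\left(-54\right)^{2} E = \left(-54\right)^{2} \left(-252\right) = 2916 \left(-252\right) = -734832$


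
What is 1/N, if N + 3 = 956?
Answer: 1/953 ≈ 0.0010493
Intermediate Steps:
N = 953 (N = -3 + 956 = 953)
1/N = 1/953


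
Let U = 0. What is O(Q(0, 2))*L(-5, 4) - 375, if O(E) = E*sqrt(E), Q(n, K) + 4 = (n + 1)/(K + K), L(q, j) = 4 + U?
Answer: -375 - 15*I*sqrt(15)/2 ≈ -375.0 - 29.047*I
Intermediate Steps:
L(q, j) = 4 (L(q, j) = 4 + 0 = 4)
Q(n, K) = -4 + (1 + n)/(2*K) (Q(n, K) = -4 + (n + 1)/(K + K) = -4 + (1 + n)/((2*K)) = -4 + (1 + n)*(1/(2*K)) = -4 + (1 + n)/(2*K))
O(E) = E**(3/2)
O(Q(0, 2))*L(-5, 4) - 375 = ((1/2)*(1 + 0 - 8*2)/2)**(3/2)*4 - 375 = ((1/2)*(1/2)*(1 + 0 - 16))**(3/2)*4 - 375 = ((1/2)*(1/2)*(-15))**(3/2)*4 - 375 = (-15/4)**(3/2)*4 - 375 = -15*I*sqrt(15)/8*4 - 375 = -15*I*sqrt(15)/2 - 375 = -375 - 15*I*sqrt(15)/2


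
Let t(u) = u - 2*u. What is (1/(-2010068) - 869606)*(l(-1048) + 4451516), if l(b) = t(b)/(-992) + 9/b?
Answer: -252792443932911640747263/65303089184 ≈ -3.8711e+12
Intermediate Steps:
t(u) = -u
l(b) = 9/b + b/992 (l(b) = -b/(-992) + 9/b = -b*(-1/992) + 9/b = b/992 + 9/b = 9/b + b/992)
(1/(-2010068) - 869606)*(l(-1048) + 4451516) = (1/(-2010068) - 869606)*((9/(-1048) + (1/992)*(-1048)) + 4451516) = (-1/2010068 - 869606)*((9*(-1/1048) - 131/124) + 4451516) = -1747967193209*((-9/1048 - 131/124) + 4451516)/2010068 = -1747967193209*(-34601/32488 + 4451516)/2010068 = -1747967193209/2010068*144620817207/32488 = -252792443932911640747263/65303089184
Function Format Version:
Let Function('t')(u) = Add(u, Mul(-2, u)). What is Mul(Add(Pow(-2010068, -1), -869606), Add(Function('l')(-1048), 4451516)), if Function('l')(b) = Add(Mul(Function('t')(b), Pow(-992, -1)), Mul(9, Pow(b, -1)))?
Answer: Rational(-252792443932911640747263, 65303089184) ≈ -3.8711e+12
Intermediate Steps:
Function('t')(u) = Mul(-1, u)
Function('l')(b) = Add(Mul(9, Pow(b, -1)), Mul(Rational(1, 992), b)) (Function('l')(b) = Add(Mul(Mul(-1, b), Pow(-992, -1)), Mul(9, Pow(b, -1))) = Add(Mul(Mul(-1, b), Rational(-1, 992)), Mul(9, Pow(b, -1))) = Add(Mul(Rational(1, 992), b), Mul(9, Pow(b, -1))) = Add(Mul(9, Pow(b, -1)), Mul(Rational(1, 992), b)))
Mul(Add(Pow(-2010068, -1), -869606), Add(Function('l')(-1048), 4451516)) = Mul(Add(Pow(-2010068, -1), -869606), Add(Add(Mul(9, Pow(-1048, -1)), Mul(Rational(1, 992), -1048)), 4451516)) = Mul(Add(Rational(-1, 2010068), -869606), Add(Add(Mul(9, Rational(-1, 1048)), Rational(-131, 124)), 4451516)) = Mul(Rational(-1747967193209, 2010068), Add(Add(Rational(-9, 1048), Rational(-131, 124)), 4451516)) = Mul(Rational(-1747967193209, 2010068), Add(Rational(-34601, 32488), 4451516)) = Mul(Rational(-1747967193209, 2010068), Rational(144620817207, 32488)) = Rational(-252792443932911640747263, 65303089184)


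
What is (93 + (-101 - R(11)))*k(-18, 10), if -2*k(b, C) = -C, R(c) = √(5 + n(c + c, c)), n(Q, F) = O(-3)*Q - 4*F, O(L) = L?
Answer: -40 - 5*I*√105 ≈ -40.0 - 51.235*I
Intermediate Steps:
n(Q, F) = -4*F - 3*Q (n(Q, F) = -3*Q - 4*F = -4*F - 3*Q)
R(c) = √(5 - 10*c) (R(c) = √(5 + (-4*c - 3*(c + c))) = √(5 + (-4*c - 6*c)) = √(5 - 10*c))
k(b, C) = C/2 (k(b, C) = -(-1)*C/2 = C/2)
(93 + (-101 - R(11)))*k(-18, 10) = (93 + (-101 - √(5 - 10*11)))*((½)*10) = (93 + (-101 - √(5 - 110)))*5 = (93 + (-101 - √(-105)))*5 = (93 + (-101 - I*√105))*5 = (-8 - I*√105)*5 = -40 - 5*I*√105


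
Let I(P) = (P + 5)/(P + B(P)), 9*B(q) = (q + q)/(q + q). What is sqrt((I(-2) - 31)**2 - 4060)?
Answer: 2*I*sqrt(216606)/17 ≈ 54.754*I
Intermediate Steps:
B(q) = 1/9 (B(q) = ((q + q)/(q + q))/9 = ((2*q)/((2*q)))/9 = ((2*q)*(1/(2*q)))/9 = (1/9)*1 = 1/9)
I(P) = (5 + P)/(1/9 + P) (I(P) = (P + 5)/(P + 1/9) = (5 + P)/(1/9 + P))
sqrt((I(-2) - 31)**2 - 4060) = sqrt((9*(5 - 2)/(1 + 9*(-2)) - 31)**2 - 4060) = sqrt((9*3/(1 - 18) - 31)**2 - 4060) = sqrt((9*3/(-17) - 31)**2 - 4060) = sqrt((9*(-1/17)*3 - 31)**2 - 4060) = sqrt((-27/17 - 31)**2 - 4060) = sqrt((-554/17)**2 - 4060) = sqrt(306916/289 - 4060) = sqrt(-866424/289) = 2*I*sqrt(216606)/17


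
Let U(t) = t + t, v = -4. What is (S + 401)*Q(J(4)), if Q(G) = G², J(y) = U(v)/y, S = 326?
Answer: 2908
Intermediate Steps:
U(t) = 2*t
J(y) = -8/y (J(y) = (2*(-4))/y = -8/y)
(S + 401)*Q(J(4)) = (326 + 401)*(-8/4)² = 727*(-8*¼)² = 727*(-2)² = 727*4 = 2908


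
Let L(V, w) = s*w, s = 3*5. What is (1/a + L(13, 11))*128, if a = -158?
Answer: 1668416/79 ≈ 21119.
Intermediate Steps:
s = 15
L(V, w) = 15*w
(1/a + L(13, 11))*128 = (1/(-158) + 15*11)*128 = (-1/158 + 165)*128 = (26069/158)*128 = 1668416/79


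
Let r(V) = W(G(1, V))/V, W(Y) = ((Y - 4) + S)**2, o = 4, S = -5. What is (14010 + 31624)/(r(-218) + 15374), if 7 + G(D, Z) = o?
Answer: 2487053/837847 ≈ 2.9684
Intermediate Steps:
G(D, Z) = -3 (G(D, Z) = -7 + 4 = -3)
W(Y) = (-9 + Y)**2 (W(Y) = ((Y - 4) - 5)**2 = ((-4 + Y) - 5)**2 = (-9 + Y)**2)
r(V) = 144/V (r(V) = (-9 - 3)**2/V = (-12)**2/V = 144/V)
(14010 + 31624)/(r(-218) + 15374) = (14010 + 31624)/(144/(-218) + 15374) = 45634/(144*(-1/218) + 15374) = 45634/(-72/109 + 15374) = 45634/(1675694/109) = 45634*(109/1675694) = 2487053/837847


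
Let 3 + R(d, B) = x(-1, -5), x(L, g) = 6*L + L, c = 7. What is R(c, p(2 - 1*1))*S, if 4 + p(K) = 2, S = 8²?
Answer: -640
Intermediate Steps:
S = 64
x(L, g) = 7*L
p(K) = -2 (p(K) = -4 + 2 = -2)
R(d, B) = -10 (R(d, B) = -3 + 7*(-1) = -3 - 7 = -10)
R(c, p(2 - 1*1))*S = -10*64 = -640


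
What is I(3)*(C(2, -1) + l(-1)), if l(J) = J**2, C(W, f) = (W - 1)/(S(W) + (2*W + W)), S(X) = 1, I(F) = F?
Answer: 24/7 ≈ 3.4286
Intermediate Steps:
C(W, f) = (-1 + W)/(1 + 3*W) (C(W, f) = (W - 1)/(1 + (2*W + W)) = (-1 + W)/(1 + 3*W))
I(3)*(C(2, -1) + l(-1)) = 3*((-1 + 2)/(1 + 3*2) + (-1)**2) = 3*(1/(1 + 6) + 1) = 3*(1/7 + 1) = 3*(8/7) = 24/7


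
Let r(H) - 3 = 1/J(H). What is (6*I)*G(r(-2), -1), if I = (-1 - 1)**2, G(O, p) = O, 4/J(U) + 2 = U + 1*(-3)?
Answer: 30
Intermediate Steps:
J(U) = 4/(-5 + U) (J(U) = 4/(-2 + (U + 1*(-3))) = 4/(-2 + (U - 3)) = 4/(-2 + (-3 + U)) = 4/(-5 + U))
r(H) = 7/4 + H/4 (r(H) = 3 + 1/(4/(-5 + H)) = 3 + (-5/4 + H/4) = 7/4 + H/4)
I = 4 (I = (-2)**2 = 4)
(6*I)*G(r(-2), -1) = (6*4)*(7/4 + (1/4)*(-2)) = 24*(7/4 - 1/2) = 24*(5/4) = 30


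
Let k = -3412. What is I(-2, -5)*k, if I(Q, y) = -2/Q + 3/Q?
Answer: 1706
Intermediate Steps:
I(Q, y) = 1/Q
I(-2, -5)*k = -3412/(-2) = -½*(-3412) = 1706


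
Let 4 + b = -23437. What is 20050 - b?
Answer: 43491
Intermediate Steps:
b = -23441 (b = -4 - 23437 = -23441)
20050 - b = 20050 - 1*(-23441) = 20050 + 23441 = 43491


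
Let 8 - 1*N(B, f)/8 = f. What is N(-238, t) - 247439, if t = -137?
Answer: -246279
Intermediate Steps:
N(B, f) = 64 - 8*f
N(-238, t) - 247439 = (64 - 8*(-137)) - 247439 = (64 + 1096) - 247439 = 1160 - 247439 = -246279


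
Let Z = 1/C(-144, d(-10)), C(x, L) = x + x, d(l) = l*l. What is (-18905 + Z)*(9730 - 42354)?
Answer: 11101622999/18 ≈ 6.1676e+8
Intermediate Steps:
d(l) = l²
C(x, L) = 2*x
Z = -1/288 (Z = 1/(2*(-144)) = 1/(-288) = -1/288 ≈ -0.0034722)
(-18905 + Z)*(9730 - 42354) = (-18905 - 1/288)*(9730 - 42354) = -5444641/288*(-32624) = 11101622999/18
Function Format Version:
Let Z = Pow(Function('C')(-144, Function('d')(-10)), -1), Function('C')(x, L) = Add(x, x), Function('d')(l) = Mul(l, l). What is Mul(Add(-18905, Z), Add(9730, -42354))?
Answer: Rational(11101622999, 18) ≈ 6.1676e+8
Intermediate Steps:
Function('d')(l) = Pow(l, 2)
Function('C')(x, L) = Mul(2, x)
Z = Rational(-1, 288) (Z = Pow(Mul(2, -144), -1) = Pow(-288, -1) = Rational(-1, 288) ≈ -0.0034722)
Mul(Add(-18905, Z), Add(9730, -42354)) = Mul(Add(-18905, Rational(-1, 288)), Add(9730, -42354)) = Mul(Rational(-5444641, 288), -32624) = Rational(11101622999, 18)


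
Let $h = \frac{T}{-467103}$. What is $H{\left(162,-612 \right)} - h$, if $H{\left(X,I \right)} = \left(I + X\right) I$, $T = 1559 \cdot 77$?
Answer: $\frac{18377183749}{66729} \approx 2.754 \cdot 10^{5}$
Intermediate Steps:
$T = 120043$
$H{\left(X,I \right)} = I \left(I + X\right)$
$h = - \frac{17149}{66729}$ ($h = \frac{120043}{-467103} = 120043 \left(- \frac{1}{467103}\right) = - \frac{17149}{66729} \approx -0.25699$)
$H{\left(162,-612 \right)} - h = - 612 \left(-612 + 162\right) - - \frac{17149}{66729} = \left(-612\right) \left(-450\right) + \frac{17149}{66729} = 275400 + \frac{17149}{66729} = \frac{18377183749}{66729}$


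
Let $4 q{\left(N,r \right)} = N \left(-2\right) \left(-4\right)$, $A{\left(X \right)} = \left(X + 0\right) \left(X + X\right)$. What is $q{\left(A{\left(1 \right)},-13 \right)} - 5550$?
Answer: $-5546$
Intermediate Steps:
$A{\left(X \right)} = 2 X^{2}$ ($A{\left(X \right)} = X 2 X = 2 X^{2}$)
$q{\left(N,r \right)} = 2 N$ ($q{\left(N,r \right)} = \frac{N \left(-2\right) \left(-4\right)}{4} = \frac{- 2 N \left(-4\right)}{4} = \frac{8 N}{4} = 2 N$)
$q{\left(A{\left(1 \right)},-13 \right)} - 5550 = 2 \cdot 2 \cdot 1^{2} - 5550 = 2 \cdot 2 \cdot 1 - 5550 = 2 \cdot 2 - 5550 = 4 - 5550 = -5546$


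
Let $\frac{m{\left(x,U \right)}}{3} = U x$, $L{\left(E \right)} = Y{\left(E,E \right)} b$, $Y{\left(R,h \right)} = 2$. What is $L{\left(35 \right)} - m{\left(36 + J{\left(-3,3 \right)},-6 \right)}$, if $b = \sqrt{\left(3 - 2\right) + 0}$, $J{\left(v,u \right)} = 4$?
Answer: $722$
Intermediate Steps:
$b = 1$ ($b = \sqrt{1 + 0} = \sqrt{1} = 1$)
$L{\left(E \right)} = 2$ ($L{\left(E \right)} = 2 \cdot 1 = 2$)
$m{\left(x,U \right)} = 3 U x$
$L{\left(35 \right)} - m{\left(36 + J{\left(-3,3 \right)},-6 \right)} = 2 - 3 \left(-6\right) \left(36 + 4\right) = 2 - 3 \left(-6\right) 40 = 2 - -720 = 2 + 720 = 722$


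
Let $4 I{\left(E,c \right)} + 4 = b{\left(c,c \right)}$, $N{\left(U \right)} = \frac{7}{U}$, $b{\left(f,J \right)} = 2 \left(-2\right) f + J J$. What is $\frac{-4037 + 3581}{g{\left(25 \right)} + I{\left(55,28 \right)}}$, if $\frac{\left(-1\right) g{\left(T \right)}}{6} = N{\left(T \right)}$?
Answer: $- \frac{11400}{4133} \approx -2.7583$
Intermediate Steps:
$b{\left(f,J \right)} = J^{2} - 4 f$ ($b{\left(f,J \right)} = - 4 f + J^{2} = J^{2} - 4 f$)
$I{\left(E,c \right)} = -1 - c + \frac{c^{2}}{4}$ ($I{\left(E,c \right)} = -1 + \frac{c^{2} - 4 c}{4} = -1 + \left(- c + \frac{c^{2}}{4}\right) = -1 - c + \frac{c^{2}}{4}$)
$g{\left(T \right)} = - \frac{42}{T}$ ($g{\left(T \right)} = - 6 \frac{7}{T} = - \frac{42}{T}$)
$\frac{-4037 + 3581}{g{\left(25 \right)} + I{\left(55,28 \right)}} = \frac{-4037 + 3581}{- \frac{42}{25} - \left(29 - 196\right)} = - \frac{456}{\left(-42\right) \frac{1}{25} - -167} = - \frac{456}{- \frac{42}{25} - -167} = - \frac{456}{- \frac{42}{25} + 167} = - \frac{456}{\frac{4133}{25}} = \left(-456\right) \frac{25}{4133} = - \frac{11400}{4133}$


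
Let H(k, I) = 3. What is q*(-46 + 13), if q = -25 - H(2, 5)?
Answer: 924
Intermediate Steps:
q = -28 (q = -25 - 1*3 = -25 - 3 = -28)
q*(-46 + 13) = -28*(-46 + 13) = -28*(-33) = 924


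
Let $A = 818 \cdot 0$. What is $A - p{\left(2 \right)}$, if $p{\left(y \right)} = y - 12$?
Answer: $10$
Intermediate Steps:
$p{\left(y \right)} = -12 + y$
$A = 0$
$A - p{\left(2 \right)} = 0 - \left(-12 + 2\right) = 0 - -10 = 0 + 10 = 10$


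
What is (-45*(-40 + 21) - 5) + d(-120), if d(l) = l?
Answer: 730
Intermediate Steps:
(-45*(-40 + 21) - 5) + d(-120) = (-45*(-40 + 21) - 5) - 120 = (-45*(-19) - 5) - 120 = (855 - 5) - 120 = 850 - 120 = 730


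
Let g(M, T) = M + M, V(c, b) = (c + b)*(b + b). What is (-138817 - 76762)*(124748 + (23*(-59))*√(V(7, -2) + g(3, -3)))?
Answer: -26893049092 + 292540703*I*√14 ≈ -2.6893e+10 + 1.0946e+9*I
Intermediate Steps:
V(c, b) = 2*b*(b + c) (V(c, b) = (b + c)*(2*b) = 2*b*(b + c))
g(M, T) = 2*M
(-138817 - 76762)*(124748 + (23*(-59))*√(V(7, -2) + g(3, -3))) = (-138817 - 76762)*(124748 + (23*(-59))*√(2*(-2)*(-2 + 7) + 2*3)) = -215579*(124748 - 1357*√(2*(-2)*5 + 6)) = -215579*(124748 - 1357*√(-20 + 6)) = -215579*(124748 - 1357*I*√14) = -26893049092 + 292540703*I*√14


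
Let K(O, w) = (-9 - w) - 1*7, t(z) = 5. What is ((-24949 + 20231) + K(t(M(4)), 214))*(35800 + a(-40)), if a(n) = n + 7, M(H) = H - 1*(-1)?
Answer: -176975116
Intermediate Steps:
M(H) = 1 + H (M(H) = H + 1 = 1 + H)
a(n) = 7 + n
K(O, w) = -16 - w (K(O, w) = (-9 - w) - 7 = -16 - w)
((-24949 + 20231) + K(t(M(4)), 214))*(35800 + a(-40)) = ((-24949 + 20231) + (-16 - 1*214))*(35800 + (7 - 40)) = (-4718 + (-16 - 214))*(35800 - 33) = (-4718 - 230)*35767 = -4948*35767 = -176975116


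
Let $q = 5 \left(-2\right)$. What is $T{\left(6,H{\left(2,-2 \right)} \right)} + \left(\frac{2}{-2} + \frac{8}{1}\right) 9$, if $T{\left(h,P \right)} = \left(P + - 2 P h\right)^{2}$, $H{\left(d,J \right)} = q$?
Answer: $12163$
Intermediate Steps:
$q = -10$
$H{\left(d,J \right)} = -10$
$T{\left(h,P \right)} = \left(P - 2 P h\right)^{2}$
$T{\left(6,H{\left(2,-2 \right)} \right)} + \left(\frac{2}{-2} + \frac{8}{1}\right) 9 = \left(-10\right)^{2} \left(-1 + 2 \cdot 6\right)^{2} + \left(\frac{2}{-2} + \frac{8}{1}\right) 9 = 100 \left(-1 + 12\right)^{2} + \left(2 \left(- \frac{1}{2}\right) + 8 \cdot 1\right) 9 = 100 \cdot 11^{2} + \left(-1 + 8\right) 9 = 100 \cdot 121 + 7 \cdot 9 = 12100 + 63 = 12163$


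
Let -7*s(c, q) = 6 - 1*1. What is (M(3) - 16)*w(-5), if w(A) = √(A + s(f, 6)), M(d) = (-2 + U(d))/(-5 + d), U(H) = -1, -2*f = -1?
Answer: -29*I*√70/7 ≈ -34.662*I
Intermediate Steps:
f = ½ (f = -½*(-1) = ½ ≈ 0.50000)
M(d) = -3/(-5 + d) (M(d) = (-2 - 1)/(-5 + d) = -3/(-5 + d))
s(c, q) = -5/7 (s(c, q) = -(6 - 1*1)/7 = -(6 - 1)/7 = -⅐*5 = -5/7)
w(A) = √(-5/7 + A) (w(A) = √(A - 5/7) = √(-5/7 + A))
(M(3) - 16)*w(-5) = (-3/(-5 + 3) - 16)*(√(-35 + 49*(-5))/7) = (-3/(-2) - 16)*(√(-35 - 245)/7) = (-3*(-½) - 16)*(√(-280)/7) = (3/2 - 16)*((2*I*√70)/7) = -29*I*√70/7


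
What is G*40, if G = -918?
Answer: -36720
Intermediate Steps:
G*40 = -918*40 = -36720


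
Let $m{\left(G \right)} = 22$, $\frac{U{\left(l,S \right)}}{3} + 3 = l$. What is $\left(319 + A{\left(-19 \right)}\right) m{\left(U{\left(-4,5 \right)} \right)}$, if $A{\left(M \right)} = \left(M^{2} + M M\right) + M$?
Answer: $22484$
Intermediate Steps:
$U{\left(l,S \right)} = -9 + 3 l$
$A{\left(M \right)} = M + 2 M^{2}$ ($A{\left(M \right)} = \left(M^{2} + M^{2}\right) + M = 2 M^{2} + M = M + 2 M^{2}$)
$\left(319 + A{\left(-19 \right)}\right) m{\left(U{\left(-4,5 \right)} \right)} = \left(319 - 19 \left(1 + 2 \left(-19\right)\right)\right) 22 = \left(319 - 19 \left(1 - 38\right)\right) 22 = \left(319 - -703\right) 22 = \left(319 + 703\right) 22 = 1022 \cdot 22 = 22484$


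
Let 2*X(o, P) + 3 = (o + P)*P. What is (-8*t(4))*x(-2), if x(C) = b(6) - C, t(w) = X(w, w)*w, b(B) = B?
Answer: -3712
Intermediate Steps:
X(o, P) = -3/2 + P*(P + o)/2 (X(o, P) = -3/2 + ((o + P)*P)/2 = -3/2 + ((P + o)*P)/2 = -3/2 + (P*(P + o))/2 = -3/2 + P*(P + o)/2)
t(w) = w*(-3/2 + w**2) (t(w) = (-3/2 + w**2/2 + w*w/2)*w = (-3/2 + w**2/2 + w**2/2)*w = (-3/2 + w**2)*w = w*(-3/2 + w**2))
x(C) = 6 - C
(-8*t(4))*x(-2) = (-32*(-3/2 + 4**2))*(6 - 1*(-2)) = (-32*(-3/2 + 16))*(6 + 2) = -32*29/2*8 = -8*58*8 = -464*8 = -3712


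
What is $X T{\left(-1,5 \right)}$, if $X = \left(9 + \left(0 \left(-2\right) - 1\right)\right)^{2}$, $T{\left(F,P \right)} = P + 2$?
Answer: $448$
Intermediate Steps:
$T{\left(F,P \right)} = 2 + P$
$X = 64$ ($X = \left(9 + \left(0 - 1\right)\right)^{2} = \left(9 - 1\right)^{2} = 8^{2} = 64$)
$X T{\left(-1,5 \right)} = 64 \left(2 + 5\right) = 64 \cdot 7 = 448$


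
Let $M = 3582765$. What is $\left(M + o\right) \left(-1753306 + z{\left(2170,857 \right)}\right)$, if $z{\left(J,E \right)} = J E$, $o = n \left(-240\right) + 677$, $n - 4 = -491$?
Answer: $393655055648$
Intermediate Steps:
$n = -487$ ($n = 4 - 491 = -487$)
$o = 117557$ ($o = \left(-487\right) \left(-240\right) + 677 = 116880 + 677 = 117557$)
$z{\left(J,E \right)} = E J$
$\left(M + o\right) \left(-1753306 + z{\left(2170,857 \right)}\right) = \left(3582765 + 117557\right) \left(-1753306 + 857 \cdot 2170\right) = 3700322 \left(-1753306 + 1859690\right) = 3700322 \cdot 106384 = 393655055648$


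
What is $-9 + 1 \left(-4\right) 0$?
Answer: $-9$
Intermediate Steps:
$-9 + 1 \left(-4\right) 0 = -9 - 0 = -9 + 0 = -9$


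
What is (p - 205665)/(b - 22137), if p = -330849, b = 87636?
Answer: -178838/21833 ≈ -8.1912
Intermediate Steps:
(p - 205665)/(b - 22137) = (-330849 - 205665)/(87636 - 22137) = -536514/65499 = -536514*1/65499 = -178838/21833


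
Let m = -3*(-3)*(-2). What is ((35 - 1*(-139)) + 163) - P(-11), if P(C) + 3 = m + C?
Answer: 369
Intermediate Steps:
m = -18 (m = 9*(-2) = -18)
P(C) = -21 + C (P(C) = -3 + (-18 + C) = -21 + C)
((35 - 1*(-139)) + 163) - P(-11) = ((35 - 1*(-139)) + 163) - (-21 - 11) = ((35 + 139) + 163) - 1*(-32) = (174 + 163) + 32 = 337 + 32 = 369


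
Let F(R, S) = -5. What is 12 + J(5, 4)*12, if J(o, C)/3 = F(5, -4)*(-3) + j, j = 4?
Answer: 696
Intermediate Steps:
J(o, C) = 57 (J(o, C) = 3*(-5*(-3) + 4) = 3*(15 + 4) = 3*19 = 57)
12 + J(5, 4)*12 = 12 + 57*12 = 12 + 684 = 696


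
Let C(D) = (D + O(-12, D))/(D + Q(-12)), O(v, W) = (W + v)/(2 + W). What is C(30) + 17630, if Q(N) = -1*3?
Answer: 2538883/144 ≈ 17631.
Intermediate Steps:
Q(N) = -3
O(v, W) = (W + v)/(2 + W)
C(D) = (D + (-12 + D)/(2 + D))/(-3 + D) (C(D) = (D + (D - 12)/(2 + D))/(D - 3) = (D + (-12 + D)/(2 + D))/(-3 + D))
C(30) + 17630 = (-12 + 30 + 30*(2 + 30))/((-3 + 30)*(2 + 30)) + 17630 = (-12 + 30 + 30*32)/(27*32) + 17630 = (1/27)*(1/32)*(-12 + 30 + 960) + 17630 = (1/27)*(1/32)*978 + 17630 = 163/144 + 17630 = 2538883/144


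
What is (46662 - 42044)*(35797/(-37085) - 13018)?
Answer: -2229608854086/37085 ≈ -6.0122e+7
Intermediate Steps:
(46662 - 42044)*(35797/(-37085) - 13018) = 4618*(35797*(-1/37085) - 13018) = 4618*(-35797/37085 - 13018) = 4618*(-482808327/37085) = -2229608854086/37085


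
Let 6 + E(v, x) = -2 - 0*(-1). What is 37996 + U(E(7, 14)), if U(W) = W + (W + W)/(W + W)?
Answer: 37989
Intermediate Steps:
E(v, x) = -8 (E(v, x) = -6 + (-2 - 0*(-1)) = -6 + (-2 - 3*0) = -6 + (-2 + 0) = -6 - 2 = -8)
U(W) = 1 + W (U(W) = W + (2*W)/((2*W)) = W + (2*W)*(1/(2*W)) = W + 1 = 1 + W)
37996 + U(E(7, 14)) = 37996 + (1 - 8) = 37996 - 7 = 37989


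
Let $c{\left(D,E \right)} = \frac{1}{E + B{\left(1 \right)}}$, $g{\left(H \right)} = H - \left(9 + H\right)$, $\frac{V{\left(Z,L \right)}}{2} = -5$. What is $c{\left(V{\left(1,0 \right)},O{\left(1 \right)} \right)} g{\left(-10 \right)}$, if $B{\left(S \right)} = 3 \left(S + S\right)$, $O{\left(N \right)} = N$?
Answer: $- \frac{9}{7} \approx -1.2857$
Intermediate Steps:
$B{\left(S \right)} = 6 S$ ($B{\left(S \right)} = 3 \cdot 2 S = 6 S$)
$V{\left(Z,L \right)} = -10$ ($V{\left(Z,L \right)} = 2 \left(-5\right) = -10$)
$g{\left(H \right)} = -9$
$c{\left(D,E \right)} = \frac{1}{6 + E}$ ($c{\left(D,E \right)} = \frac{1}{E + 6 \cdot 1} = \frac{1}{E + 6} = \frac{1}{6 + E}$)
$c{\left(V{\left(1,0 \right)},O{\left(1 \right)} \right)} g{\left(-10 \right)} = \frac{1}{6 + 1} \left(-9\right) = \frac{1}{7} \left(-9\right) = - \frac{9}{7}$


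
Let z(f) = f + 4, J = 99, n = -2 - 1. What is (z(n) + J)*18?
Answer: 1800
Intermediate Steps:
n = -3
z(f) = 4 + f
(z(n) + J)*18 = ((4 - 3) + 99)*18 = (1 + 99)*18 = 100*18 = 1800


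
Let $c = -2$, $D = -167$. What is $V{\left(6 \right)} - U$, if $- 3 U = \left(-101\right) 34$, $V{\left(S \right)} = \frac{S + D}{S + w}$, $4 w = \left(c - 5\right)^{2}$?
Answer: $- \frac{252614}{219} \approx -1153.5$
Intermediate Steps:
$w = \frac{49}{4}$ ($w = \frac{\left(-2 - 5\right)^{2}}{4} = \frac{\left(-7\right)^{2}}{4} = \frac{1}{4} \cdot 49 = \frac{49}{4} \approx 12.25$)
$V{\left(S \right)} = \frac{-167 + S}{\frac{49}{4} + S}$ ($V{\left(S \right)} = \frac{S - 167}{S + \frac{49}{4}} = \frac{-167 + S}{\frac{49}{4} + S}$)
$U = \frac{3434}{3}$ ($U = - \frac{\left(-101\right) 34}{3} = \left(- \frac{1}{3}\right) \left(-3434\right) = \frac{3434}{3} \approx 1144.7$)
$V{\left(6 \right)} - U = \frac{4 \left(-167 + 6\right)}{49 + 4 \cdot 6} - \frac{3434}{3} = 4 \frac{1}{49 + 24} \left(-161\right) - \frac{3434}{3} = 4 \cdot \frac{1}{73} \left(-161\right) - \frac{3434}{3} = - \frac{644}{73} - \frac{3434}{3} = - \frac{252614}{219}$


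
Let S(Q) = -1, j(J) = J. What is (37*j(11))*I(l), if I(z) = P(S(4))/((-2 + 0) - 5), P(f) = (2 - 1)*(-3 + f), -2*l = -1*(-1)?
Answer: 1628/7 ≈ 232.57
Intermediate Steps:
l = -1/2 (l = -(-1)*(-1)/2 = -1/2*1 = -1/2 ≈ -0.50000)
P(f) = -3 + f (P(f) = 1*(-3 + f) = -3 + f)
I(z) = 4/7 (I(z) = (-3 - 1)/((-2 + 0) - 5) = -4/(-2 - 5) = -4/(-7) = -4*(-1/7) = 4/7)
(37*j(11))*I(l) = (37*11)*(4/7) = 407*(4/7) = 1628/7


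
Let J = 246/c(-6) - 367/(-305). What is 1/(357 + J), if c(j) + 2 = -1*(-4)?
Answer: 305/146767 ≈ 0.0020781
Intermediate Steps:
c(j) = 2 (c(j) = -2 - 1*(-4) = -2 + 4 = 2)
J = 37882/305 (J = 246/2 - 367/(-305) = 246*(½) - 367*(-1/305) = 123 + 367/305 = 37882/305 ≈ 124.20)
1/(357 + J) = 1/(357 + 37882/305) = 1/(146767/305) = 305/146767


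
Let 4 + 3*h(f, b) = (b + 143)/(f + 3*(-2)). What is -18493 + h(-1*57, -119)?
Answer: -1165151/63 ≈ -18494.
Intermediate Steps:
h(f, b) = -4/3 + (143 + b)/(3*(-6 + f)) (h(f, b) = -4/3 + ((b + 143)/(f + 3*(-2)))/3 = -4/3 + ((143 + b)/(f - 6))/3 = -4/3 + ((143 + b)/(-6 + f))/3 = -4/3 + (143 + b)/(3*(-6 + f)))
-18493 + h(-1*57, -119) = -18493 + (167 - 119 - (-4)*57)/(3*(-6 - 1*57)) = -18493 + (167 - 119 - 4*(-57))/(3*(-6 - 57)) = -18493 + (⅓)*(167 - 119 + 228)/(-63) = -18493 + (⅓)*(-1/63)*276 = -18493 - 92/63 = -1165151/63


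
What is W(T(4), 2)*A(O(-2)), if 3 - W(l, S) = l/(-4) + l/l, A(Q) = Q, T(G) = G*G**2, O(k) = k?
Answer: -36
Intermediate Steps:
T(G) = G**3
W(l, S) = 2 + l/4 (W(l, S) = 3 - (l/(-4) + l/l) = 3 - (l*(-1/4) + 1) = 3 - (-l/4 + 1) = 3 - (1 - l/4) = 3 + (-1 + l/4) = 2 + l/4)
W(T(4), 2)*A(O(-2)) = (2 + (1/4)*4**3)*(-2) = (2 + (1/4)*64)*(-2) = (2 + 16)*(-2) = 18*(-2) = -36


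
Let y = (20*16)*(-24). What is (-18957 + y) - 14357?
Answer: -40994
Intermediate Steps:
y = -7680 (y = 320*(-24) = -7680)
(-18957 + y) - 14357 = (-18957 - 7680) - 14357 = -26637 - 14357 = -40994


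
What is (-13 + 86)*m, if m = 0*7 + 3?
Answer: 219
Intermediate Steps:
m = 3 (m = 0 + 3 = 3)
(-13 + 86)*m = (-13 + 86)*3 = 73*3 = 219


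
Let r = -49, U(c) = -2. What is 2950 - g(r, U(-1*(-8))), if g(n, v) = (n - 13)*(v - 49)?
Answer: -212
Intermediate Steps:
g(n, v) = (-49 + v)*(-13 + n) (g(n, v) = (-13 + n)*(-49 + v) = (-49 + v)*(-13 + n))
2950 - g(r, U(-1*(-8))) = 2950 - (637 - 49*(-49) - 13*(-2) - 49*(-2)) = 2950 - (637 + 2401 + 26 + 98) = 2950 - 1*3162 = 2950 - 3162 = -212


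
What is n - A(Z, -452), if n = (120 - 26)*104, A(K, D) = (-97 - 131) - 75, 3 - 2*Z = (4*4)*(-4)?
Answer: 10079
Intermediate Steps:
Z = 67/2 (Z = 3/2 - 4*4*(-4)/2 = 3/2 - 8*(-4) = 3/2 - ½*(-64) = 3/2 + 32 = 67/2 ≈ 33.500)
A(K, D) = -303 (A(K, D) = -228 - 75 = -303)
n = 9776 (n = 94*104 = 9776)
n - A(Z, -452) = 9776 - 1*(-303) = 9776 + 303 = 10079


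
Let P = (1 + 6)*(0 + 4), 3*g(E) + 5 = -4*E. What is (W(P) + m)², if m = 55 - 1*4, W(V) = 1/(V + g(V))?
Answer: 313600/121 ≈ 2591.7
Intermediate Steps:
g(E) = -5/3 - 4*E/3 (g(E) = -5/3 + (-4*E)/3 = -5/3 - 4*E/3)
P = 28 (P = 7*4 = 28)
W(V) = 1/(-5/3 - V/3) (W(V) = 1/(V + (-5/3 - 4*V/3)) = 1/(-5/3 - V/3))
m = 51 (m = 55 - 4 = 51)
(W(P) + m)² = (3/(-5 - 1*28) + 51)² = (3/(-5 - 28) + 51)² = (3/(-33) + 51)² = (3*(-1/33) + 51)² = (-1/11 + 51)² = (560/11)² = 313600/121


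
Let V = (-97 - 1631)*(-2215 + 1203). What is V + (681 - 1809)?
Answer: 1747608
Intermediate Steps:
V = 1748736 (V = -1728*(-1012) = 1748736)
V + (681 - 1809) = 1748736 + (681 - 1809) = 1748736 - 1128 = 1747608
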